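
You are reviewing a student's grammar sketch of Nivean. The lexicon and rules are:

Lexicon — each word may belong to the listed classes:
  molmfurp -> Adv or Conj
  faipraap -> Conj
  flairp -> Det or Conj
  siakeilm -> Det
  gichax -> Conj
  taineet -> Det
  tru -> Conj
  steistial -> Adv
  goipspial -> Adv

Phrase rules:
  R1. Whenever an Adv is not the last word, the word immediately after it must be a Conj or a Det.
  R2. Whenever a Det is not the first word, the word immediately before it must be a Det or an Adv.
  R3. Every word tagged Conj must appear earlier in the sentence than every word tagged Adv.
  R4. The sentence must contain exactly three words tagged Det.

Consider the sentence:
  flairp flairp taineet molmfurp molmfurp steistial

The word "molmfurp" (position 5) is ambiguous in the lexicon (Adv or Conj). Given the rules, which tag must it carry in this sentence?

Candidates per position — 1:flairp {Det,Conj}; 2:flairp {Det,Conj}; 3:taineet {Det}; 4:molmfurp {Adv,Conj}; 5:molmfurp {Adv,Conj}; 6:steistial {Adv}.
At position 1, choosing Conj makes rule 2 impossible to satisfy; hence Det.
At position 2, choosing Conj makes rule 2 impossible to satisfy; hence Det.
At position 5, choosing Adv makes rule 1 impossible to satisfy; hence Conj.
At position 4, choosing Adv makes rule 3 impossible to satisfy; hence Conj.
So the tagging must be: Det Det Det Conj Conj Adv.
Checking: rule 1 ok; rule 2 ok; rule 3 ok; rule 4 ok.

Conj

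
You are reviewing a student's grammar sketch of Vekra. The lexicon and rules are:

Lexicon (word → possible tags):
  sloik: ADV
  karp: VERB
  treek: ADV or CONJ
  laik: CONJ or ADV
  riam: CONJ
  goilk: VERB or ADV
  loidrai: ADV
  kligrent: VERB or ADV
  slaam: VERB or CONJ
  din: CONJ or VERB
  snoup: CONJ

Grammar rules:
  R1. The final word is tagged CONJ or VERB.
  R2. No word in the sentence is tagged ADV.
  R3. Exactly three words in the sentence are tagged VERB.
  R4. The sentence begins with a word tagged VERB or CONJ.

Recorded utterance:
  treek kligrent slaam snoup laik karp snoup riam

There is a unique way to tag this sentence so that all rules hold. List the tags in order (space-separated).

Candidates per position — 1:treek {ADV,CONJ}; 2:kligrent {VERB,ADV}; 3:slaam {VERB,CONJ}; 4:snoup {CONJ}; 5:laik {CONJ,ADV}; 6:karp {VERB}; 7:snoup {CONJ}; 8:riam {CONJ}.
Position 1: ADV is ruled out by rule 2; that leaves CONJ.
Position 2: ADV is ruled out by rule 2; that leaves VERB.
Position 3: CONJ is ruled out by rule 3; that leaves VERB.
Position 5: ADV is ruled out by rule 2; that leaves CONJ.
The unique satisfying tagging is: CONJ VERB VERB CONJ CONJ VERB CONJ CONJ.
Rule-by-rule: rule 1 ✓; rule 2 ✓; rule 3 ✓; rule 4 ✓.

CONJ VERB VERB CONJ CONJ VERB CONJ CONJ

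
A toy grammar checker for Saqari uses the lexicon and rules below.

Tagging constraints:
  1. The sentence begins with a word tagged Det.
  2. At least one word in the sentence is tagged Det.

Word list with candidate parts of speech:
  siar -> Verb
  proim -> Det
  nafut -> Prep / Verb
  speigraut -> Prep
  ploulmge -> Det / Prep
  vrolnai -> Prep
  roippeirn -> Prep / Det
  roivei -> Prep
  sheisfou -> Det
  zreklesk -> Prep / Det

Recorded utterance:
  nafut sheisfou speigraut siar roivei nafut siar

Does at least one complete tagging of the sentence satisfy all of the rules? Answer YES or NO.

Candidates per position — 1:nafut {Prep,Verb}; 2:sheisfou {Det}; 3:speigraut {Prep}; 4:siar {Verb}; 5:roivei {Prep}; 6:nafut {Prep,Verb}; 7:siar {Verb}.
Rule 1 cannot be satisfied by any choice of tags from the lexicon.
So there is no consistent tagging.

NO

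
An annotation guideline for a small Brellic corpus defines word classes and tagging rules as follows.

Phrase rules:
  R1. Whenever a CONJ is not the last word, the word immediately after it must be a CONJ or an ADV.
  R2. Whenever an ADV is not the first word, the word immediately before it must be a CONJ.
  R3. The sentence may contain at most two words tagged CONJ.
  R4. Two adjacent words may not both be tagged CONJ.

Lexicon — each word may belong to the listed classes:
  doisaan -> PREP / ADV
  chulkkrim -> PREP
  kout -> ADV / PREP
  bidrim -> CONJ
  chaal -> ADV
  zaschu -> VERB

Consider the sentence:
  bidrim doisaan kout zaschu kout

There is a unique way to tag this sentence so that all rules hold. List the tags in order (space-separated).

Candidates per position — 1:bidrim {CONJ}; 2:doisaan {PREP,ADV}; 3:kout {ADV,PREP}; 4:zaschu {VERB}; 5:kout {ADV,PREP}.
If word 2 were PREP, no tagging could satisfy rule 1; so word 2 is ADV.
If word 3 were ADV, no tagging could satisfy rule 2; so word 3 is PREP.
If word 5 were ADV, no tagging could satisfy rule 2; so word 5 is PREP.
That leaves exactly one tagging: CONJ ADV PREP VERB PREP.
Verifying each rule — rule 1 ok; rule 2 ok; rule 3 ok; rule 4 ok.

CONJ ADV PREP VERB PREP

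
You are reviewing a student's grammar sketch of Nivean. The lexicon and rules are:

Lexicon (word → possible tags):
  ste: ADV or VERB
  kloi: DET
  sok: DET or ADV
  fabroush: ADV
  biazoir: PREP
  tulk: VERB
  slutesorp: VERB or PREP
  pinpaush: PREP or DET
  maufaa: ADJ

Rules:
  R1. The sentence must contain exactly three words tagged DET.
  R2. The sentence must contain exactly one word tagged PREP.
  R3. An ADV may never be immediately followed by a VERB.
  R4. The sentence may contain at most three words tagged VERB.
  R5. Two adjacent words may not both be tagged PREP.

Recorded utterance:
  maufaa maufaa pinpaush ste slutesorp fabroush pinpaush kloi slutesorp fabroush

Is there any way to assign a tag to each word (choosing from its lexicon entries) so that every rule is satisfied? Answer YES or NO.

YES

Candidates per position — 1:maufaa {ADJ}; 2:maufaa {ADJ}; 3:pinpaush {PREP,DET}; 4:ste {ADV,VERB}; 5:slutesorp {VERB,PREP}; 6:fabroush {ADV}; 7:pinpaush {PREP,DET}; 8:kloi {DET}; 9:slutesorp {VERB,PREP}; 10:fabroush {ADV}.
One satisfying assignment: ADJ ADJ DET VERB VERB ADV DET DET PREP ADV.
Check: rule 1 satisfied; rule 2 satisfied; rule 3 satisfied; rule 4 satisfied; rule 5 satisfied.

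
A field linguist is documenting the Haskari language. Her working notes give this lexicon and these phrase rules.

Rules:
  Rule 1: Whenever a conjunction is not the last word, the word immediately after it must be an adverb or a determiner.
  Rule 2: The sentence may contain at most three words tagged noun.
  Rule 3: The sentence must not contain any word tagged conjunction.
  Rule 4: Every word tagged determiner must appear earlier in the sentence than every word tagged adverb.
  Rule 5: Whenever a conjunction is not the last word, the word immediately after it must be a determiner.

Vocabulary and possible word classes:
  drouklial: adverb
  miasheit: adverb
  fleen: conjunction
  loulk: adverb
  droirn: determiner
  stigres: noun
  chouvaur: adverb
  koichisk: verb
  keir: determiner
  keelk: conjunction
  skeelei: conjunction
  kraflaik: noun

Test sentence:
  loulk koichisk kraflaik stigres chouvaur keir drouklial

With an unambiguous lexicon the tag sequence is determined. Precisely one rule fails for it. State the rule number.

Fixed tagging: adverb verb noun noun adverb determiner adverb.
Rule check: R1 ok, R2 ok, R3 ok, R4 fails, R5 ok.
Only rule 4 fails.

4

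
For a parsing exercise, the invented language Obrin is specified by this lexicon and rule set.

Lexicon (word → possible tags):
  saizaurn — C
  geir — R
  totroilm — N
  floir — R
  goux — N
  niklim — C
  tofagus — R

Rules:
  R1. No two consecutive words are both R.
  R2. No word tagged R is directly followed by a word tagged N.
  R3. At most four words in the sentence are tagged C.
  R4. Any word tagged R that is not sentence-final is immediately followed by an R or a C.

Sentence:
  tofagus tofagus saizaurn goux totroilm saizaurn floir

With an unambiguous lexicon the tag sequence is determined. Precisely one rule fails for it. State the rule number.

1

Fixed tagging: R R C N N C R.
Rule check: R1 fail, R2 pass, R3 pass, R4 pass.
Only rule 1 fails.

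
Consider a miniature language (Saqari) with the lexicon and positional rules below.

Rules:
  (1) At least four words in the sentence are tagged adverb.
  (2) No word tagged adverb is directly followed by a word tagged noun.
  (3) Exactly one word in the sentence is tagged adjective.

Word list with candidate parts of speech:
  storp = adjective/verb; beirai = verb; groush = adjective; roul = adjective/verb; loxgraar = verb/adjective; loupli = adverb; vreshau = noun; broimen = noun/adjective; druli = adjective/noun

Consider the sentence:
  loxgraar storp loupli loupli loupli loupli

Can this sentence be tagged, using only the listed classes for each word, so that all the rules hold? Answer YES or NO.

YES

Candidates per position — 1:loxgraar {verb,adjective}; 2:storp {adjective,verb}; 3:loupli {adverb}; 4:loupli {adverb}; 5:loupli {adverb}; 6:loupli {adverb}.
One satisfying assignment: verb adjective adverb adverb adverb adverb.
Verifying each rule — rule 1 satisfied; rule 2 satisfied; rule 3 satisfied.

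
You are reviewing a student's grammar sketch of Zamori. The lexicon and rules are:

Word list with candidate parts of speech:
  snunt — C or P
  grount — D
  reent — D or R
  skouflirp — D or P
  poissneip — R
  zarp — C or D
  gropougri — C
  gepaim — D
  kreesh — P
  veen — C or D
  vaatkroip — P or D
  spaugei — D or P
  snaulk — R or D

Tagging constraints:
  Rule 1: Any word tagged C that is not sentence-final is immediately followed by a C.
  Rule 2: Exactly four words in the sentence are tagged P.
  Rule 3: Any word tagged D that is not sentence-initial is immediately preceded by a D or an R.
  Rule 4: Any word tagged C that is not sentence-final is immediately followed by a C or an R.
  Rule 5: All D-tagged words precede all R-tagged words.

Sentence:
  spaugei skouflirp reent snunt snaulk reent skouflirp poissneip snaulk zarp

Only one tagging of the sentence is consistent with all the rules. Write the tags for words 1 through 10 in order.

Candidates per position — 1:spaugei {D,P}; 2:skouflirp {D,P}; 3:reent {D,R}; 4:snunt {C,P}; 5:snaulk {R,D}; 6:reent {D,R}; 7:skouflirp {D,P}; 8:poissneip {R}; 9:snaulk {R,D}; 10:zarp {C,D}.
If word 1 were D, no tagging could satisfy rule 2; so word 1 is P.
If word 2 were D, no tagging could satisfy rule 2; so word 2 is P.
If word 3 were D, no tagging could satisfy rule 3; so word 3 is R.
If word 4 were C, no tagging could satisfy rule 1; so word 4 is P.
If word 5 were D, no tagging could satisfy rule 3; so word 5 is R.
If word 6 were D, no tagging could satisfy rule 5; so word 6 is R.
If word 7 were D, no tagging could satisfy rule 2; so word 7 is P.
If word 9 were D, no tagging could satisfy rule 5; so word 9 is R.
If word 10 were D, no tagging could satisfy rule 5; so word 10 is C.
That leaves exactly one tagging: P P R P R R P R R C.
Verifying each rule — rule 1 satisfied; rule 2 satisfied; rule 3 satisfied; rule 4 satisfied; rule 5 satisfied.

P P R P R R P R R C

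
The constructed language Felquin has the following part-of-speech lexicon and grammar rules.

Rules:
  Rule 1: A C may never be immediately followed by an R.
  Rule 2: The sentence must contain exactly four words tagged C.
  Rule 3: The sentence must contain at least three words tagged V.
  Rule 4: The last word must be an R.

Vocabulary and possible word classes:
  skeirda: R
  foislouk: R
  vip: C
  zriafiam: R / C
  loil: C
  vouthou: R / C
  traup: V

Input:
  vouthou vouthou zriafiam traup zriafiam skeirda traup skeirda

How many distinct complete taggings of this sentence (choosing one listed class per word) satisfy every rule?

Candidates per position — 1:vouthou {R,C}; 2:vouthou {R,C}; 3:zriafiam {R,C}; 4:traup {V}; 5:zriafiam {R,C}; 6:skeirda {R}; 7:traup {V}; 8:skeirda {R}.
There are 16 candidate sequences in total.
Rule 3 cannot be satisfied by any choice of tags from the lexicon.
So there is no consistent tagging.
Count = 0.

0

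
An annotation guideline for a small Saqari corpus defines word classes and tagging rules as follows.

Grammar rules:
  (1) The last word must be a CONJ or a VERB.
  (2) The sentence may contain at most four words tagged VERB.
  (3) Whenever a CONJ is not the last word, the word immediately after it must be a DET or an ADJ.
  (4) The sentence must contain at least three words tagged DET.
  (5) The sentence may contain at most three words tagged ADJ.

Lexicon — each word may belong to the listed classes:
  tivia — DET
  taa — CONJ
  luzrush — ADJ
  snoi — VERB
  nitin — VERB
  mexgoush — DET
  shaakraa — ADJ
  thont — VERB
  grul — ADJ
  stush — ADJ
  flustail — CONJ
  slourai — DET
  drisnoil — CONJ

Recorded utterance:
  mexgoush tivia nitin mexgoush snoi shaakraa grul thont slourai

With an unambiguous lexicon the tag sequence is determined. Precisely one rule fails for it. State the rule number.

1

Fixed tagging: DET DET VERB DET VERB ADJ ADJ VERB DET.
Applying the rules: R1 ✗, R2 ✓, R3 ✓, R4 ✓, R5 ✓.
Only rule 1 fails.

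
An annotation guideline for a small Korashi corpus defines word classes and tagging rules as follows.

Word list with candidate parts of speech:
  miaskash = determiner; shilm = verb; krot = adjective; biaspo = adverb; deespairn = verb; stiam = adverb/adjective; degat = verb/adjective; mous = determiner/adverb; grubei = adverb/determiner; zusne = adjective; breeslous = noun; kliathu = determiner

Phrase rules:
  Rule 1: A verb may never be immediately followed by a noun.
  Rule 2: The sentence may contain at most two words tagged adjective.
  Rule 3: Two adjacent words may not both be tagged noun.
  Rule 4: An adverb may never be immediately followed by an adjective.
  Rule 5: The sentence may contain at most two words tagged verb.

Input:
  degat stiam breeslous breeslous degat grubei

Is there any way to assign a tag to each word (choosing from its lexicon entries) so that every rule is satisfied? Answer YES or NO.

Candidates per position — 1:degat {verb,adjective}; 2:stiam {adverb,adjective}; 3:breeslous {noun}; 4:breeslous {noun}; 5:degat {verb,adjective}; 6:grubei {adverb,determiner}.
Rule 3 cannot be satisfied by any choice of tags from the lexicon.
So there is no consistent tagging.

NO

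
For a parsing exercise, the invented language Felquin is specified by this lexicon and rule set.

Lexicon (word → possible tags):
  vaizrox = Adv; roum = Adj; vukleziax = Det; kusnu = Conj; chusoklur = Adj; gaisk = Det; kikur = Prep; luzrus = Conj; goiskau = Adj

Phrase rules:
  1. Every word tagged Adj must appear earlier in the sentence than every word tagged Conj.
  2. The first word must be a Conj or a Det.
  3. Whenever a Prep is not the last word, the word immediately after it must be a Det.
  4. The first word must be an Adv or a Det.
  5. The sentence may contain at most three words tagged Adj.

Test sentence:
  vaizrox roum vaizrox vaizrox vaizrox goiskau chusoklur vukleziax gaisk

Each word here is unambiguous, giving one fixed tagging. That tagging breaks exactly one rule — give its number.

2

Fixed tagging: Adv Adj Adv Adv Adv Adj Adj Det Det.
Applying the rules: R1 pass, R2 fail, R3 pass, R4 pass, R5 pass.
Only rule 2 fails.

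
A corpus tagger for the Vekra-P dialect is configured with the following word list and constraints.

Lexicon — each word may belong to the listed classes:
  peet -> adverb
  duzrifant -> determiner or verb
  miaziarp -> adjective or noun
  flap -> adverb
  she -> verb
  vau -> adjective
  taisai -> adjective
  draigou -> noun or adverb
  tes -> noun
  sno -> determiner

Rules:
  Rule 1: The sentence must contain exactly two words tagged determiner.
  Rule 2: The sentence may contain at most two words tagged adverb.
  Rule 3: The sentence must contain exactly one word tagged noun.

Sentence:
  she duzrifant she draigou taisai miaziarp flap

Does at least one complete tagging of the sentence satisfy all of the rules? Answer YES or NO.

NO

Candidates per position — 1:she {verb}; 2:duzrifant {determiner,verb}; 3:she {verb}; 4:draigou {noun,adverb}; 5:taisai {adjective}; 6:miaziarp {adjective,noun}; 7:flap {adverb}.
Rule 1 cannot be satisfied by any choice of tags from the lexicon.
So there is no consistent tagging.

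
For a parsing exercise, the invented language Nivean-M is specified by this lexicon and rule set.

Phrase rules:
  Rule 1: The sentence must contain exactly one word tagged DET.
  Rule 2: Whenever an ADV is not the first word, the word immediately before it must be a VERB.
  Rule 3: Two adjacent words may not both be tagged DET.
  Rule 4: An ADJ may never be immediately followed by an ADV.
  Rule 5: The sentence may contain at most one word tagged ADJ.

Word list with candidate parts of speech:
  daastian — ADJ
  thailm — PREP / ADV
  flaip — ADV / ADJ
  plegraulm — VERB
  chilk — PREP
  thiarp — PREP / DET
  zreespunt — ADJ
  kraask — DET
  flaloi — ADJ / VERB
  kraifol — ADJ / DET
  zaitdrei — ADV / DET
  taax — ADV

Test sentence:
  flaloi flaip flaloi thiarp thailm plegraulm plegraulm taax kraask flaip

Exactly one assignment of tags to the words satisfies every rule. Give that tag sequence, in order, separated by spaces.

VERB ADV VERB PREP PREP VERB VERB ADV DET ADJ

Candidates per position — 1:flaloi {ADJ,VERB}; 2:flaip {ADV,ADJ}; 3:flaloi {ADJ,VERB}; 4:thiarp {PREP,DET}; 5:thailm {PREP,ADV}; 6:plegraulm {VERB}; 7:plegraulm {VERB}; 8:taax {ADV}; 9:kraask {DET}; 10:flaip {ADV,ADJ}.
Position 4: tagging it DET would leave rule 1 unsatisfiable, so it must be PREP.
Position 5: tagging it ADV would leave rule 2 unsatisfiable, so it must be PREP.
Position 10: tagging it ADV would leave rule 2 unsatisfiable, so it must be ADJ.
Position 1: tagging it ADJ would leave rule 5 unsatisfiable, so it must be VERB.
Position 2: tagging it ADJ would leave rule 5 unsatisfiable, so it must be ADV.
Position 3: tagging it ADJ would leave rule 5 unsatisfiable, so it must be VERB.
The only consistent sequence is: VERB ADV VERB PREP PREP VERB VERB ADV DET ADJ.
Verifying each rule — rule 1 ok; rule 2 ok; rule 3 ok; rule 4 ok; rule 5 ok.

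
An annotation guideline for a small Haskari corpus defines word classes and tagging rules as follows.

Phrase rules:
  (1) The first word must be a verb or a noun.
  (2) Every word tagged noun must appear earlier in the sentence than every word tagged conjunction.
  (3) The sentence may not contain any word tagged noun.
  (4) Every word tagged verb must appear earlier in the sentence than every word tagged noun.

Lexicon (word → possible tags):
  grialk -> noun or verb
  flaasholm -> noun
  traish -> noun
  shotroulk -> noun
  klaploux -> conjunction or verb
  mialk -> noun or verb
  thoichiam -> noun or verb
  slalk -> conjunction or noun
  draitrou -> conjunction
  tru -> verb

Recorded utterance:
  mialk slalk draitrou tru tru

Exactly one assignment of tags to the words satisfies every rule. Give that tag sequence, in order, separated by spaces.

Candidates per position — 1:mialk {noun,verb}; 2:slalk {conjunction,noun}; 3:draitrou {conjunction}; 4:tru {verb}; 5:tru {verb}.
At position 1, choosing noun makes rule 3 impossible to satisfy; hence verb.
At position 2, choosing noun makes rule 3 impossible to satisfy; hence conjunction.
The unique satisfying tagging is: verb conjunction conjunction verb verb.
Verifying each rule — rule 1 ✓; rule 2 ✓; rule 3 ✓; rule 4 ✓.

verb conjunction conjunction verb verb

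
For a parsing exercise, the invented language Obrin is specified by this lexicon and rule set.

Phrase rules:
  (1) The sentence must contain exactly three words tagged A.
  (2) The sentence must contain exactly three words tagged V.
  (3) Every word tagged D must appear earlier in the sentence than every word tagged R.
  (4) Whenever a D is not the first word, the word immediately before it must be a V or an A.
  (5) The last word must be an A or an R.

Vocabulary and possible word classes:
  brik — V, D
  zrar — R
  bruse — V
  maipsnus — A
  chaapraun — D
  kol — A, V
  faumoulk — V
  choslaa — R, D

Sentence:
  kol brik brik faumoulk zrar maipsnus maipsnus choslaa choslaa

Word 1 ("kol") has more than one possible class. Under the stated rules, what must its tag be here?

Candidates per position — 1:kol {A,V}; 2:brik {V,D}; 3:brik {V,D}; 4:faumoulk {V}; 5:zrar {R}; 6:maipsnus {A}; 7:maipsnus {A}; 8:choslaa {R,D}; 9:choslaa {R,D}.
If word 1 were V, no tagging could satisfy rule 1; so word 1 is A.
If word 2 were D, no tagging could satisfy rule 2; so word 2 is V.
If word 3 were D, no tagging could satisfy rule 2; so word 3 is V.
If word 8 were D, no tagging could satisfy rule 3; so word 8 is R.
If word 9 were D, no tagging could satisfy rule 3; so word 9 is R.
The only consistent sequence is: A V V V R A A R R.
Checking: rule 1 ok; rule 2 ok; rule 3 ok; rule 4 ok; rule 5 ok.

A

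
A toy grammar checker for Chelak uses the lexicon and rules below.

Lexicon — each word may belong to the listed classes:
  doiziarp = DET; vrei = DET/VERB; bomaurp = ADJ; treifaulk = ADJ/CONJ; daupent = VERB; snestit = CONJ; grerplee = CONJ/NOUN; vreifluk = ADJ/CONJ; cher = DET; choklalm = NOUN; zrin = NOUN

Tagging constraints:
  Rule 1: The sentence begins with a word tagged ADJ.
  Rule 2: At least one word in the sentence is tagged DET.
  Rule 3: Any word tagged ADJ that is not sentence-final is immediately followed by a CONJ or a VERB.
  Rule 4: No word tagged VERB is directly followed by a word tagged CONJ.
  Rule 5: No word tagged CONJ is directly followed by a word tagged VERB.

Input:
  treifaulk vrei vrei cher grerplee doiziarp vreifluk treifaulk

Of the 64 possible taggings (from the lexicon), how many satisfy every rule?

Candidates per position — 1:treifaulk {ADJ,CONJ}; 2:vrei {DET,VERB}; 3:vrei {DET,VERB}; 4:cher {DET}; 5:grerplee {CONJ,NOUN}; 6:doiziarp {DET}; 7:vreifluk {ADJ,CONJ}; 8:treifaulk {ADJ,CONJ}.
There are 64 candidate sequences in total.
Checking each against the rules leaves 12 sequences.
Count = 12.

12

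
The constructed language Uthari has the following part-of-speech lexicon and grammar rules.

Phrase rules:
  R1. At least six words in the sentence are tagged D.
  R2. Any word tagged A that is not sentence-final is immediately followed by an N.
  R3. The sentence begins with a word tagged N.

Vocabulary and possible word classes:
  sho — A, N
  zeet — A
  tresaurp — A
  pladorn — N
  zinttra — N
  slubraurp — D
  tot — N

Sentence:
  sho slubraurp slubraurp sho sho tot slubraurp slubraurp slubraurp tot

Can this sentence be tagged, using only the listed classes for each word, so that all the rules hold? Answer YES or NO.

Candidates per position — 1:sho {A,N}; 2:slubraurp {D}; 3:slubraurp {D}; 4:sho {A,N}; 5:sho {A,N}; 6:tot {N}; 7:slubraurp {D}; 8:slubraurp {D}; 9:slubraurp {D}; 10:tot {N}.
Rule 1 cannot be satisfied by any choice of tags from the lexicon.
So there is no consistent tagging.

NO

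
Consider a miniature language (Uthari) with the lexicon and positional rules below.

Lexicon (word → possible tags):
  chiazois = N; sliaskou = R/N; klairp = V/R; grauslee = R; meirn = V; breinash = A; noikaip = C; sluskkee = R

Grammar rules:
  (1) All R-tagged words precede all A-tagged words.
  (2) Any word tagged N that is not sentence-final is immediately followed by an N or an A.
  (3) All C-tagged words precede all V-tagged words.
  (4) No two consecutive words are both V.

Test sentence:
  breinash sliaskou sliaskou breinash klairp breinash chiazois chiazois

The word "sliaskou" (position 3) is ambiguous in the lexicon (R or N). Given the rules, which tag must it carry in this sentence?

Candidates per position — 1:breinash {A}; 2:sliaskou {R,N}; 3:sliaskou {R,N}; 4:breinash {A}; 5:klairp {V,R}; 6:breinash {A}; 7:chiazois {N}; 8:chiazois {N}.
At position 2, choosing R makes rule 1 impossible to satisfy; hence N.
At position 3, choosing R makes rule 1 impossible to satisfy; hence N.
At position 5, choosing R makes rule 1 impossible to satisfy; hence V.
The only consistent sequence is: A N N A V A N N.
Checking: rule 1 ✓; rule 2 ✓; rule 3 ✓; rule 4 ✓.

N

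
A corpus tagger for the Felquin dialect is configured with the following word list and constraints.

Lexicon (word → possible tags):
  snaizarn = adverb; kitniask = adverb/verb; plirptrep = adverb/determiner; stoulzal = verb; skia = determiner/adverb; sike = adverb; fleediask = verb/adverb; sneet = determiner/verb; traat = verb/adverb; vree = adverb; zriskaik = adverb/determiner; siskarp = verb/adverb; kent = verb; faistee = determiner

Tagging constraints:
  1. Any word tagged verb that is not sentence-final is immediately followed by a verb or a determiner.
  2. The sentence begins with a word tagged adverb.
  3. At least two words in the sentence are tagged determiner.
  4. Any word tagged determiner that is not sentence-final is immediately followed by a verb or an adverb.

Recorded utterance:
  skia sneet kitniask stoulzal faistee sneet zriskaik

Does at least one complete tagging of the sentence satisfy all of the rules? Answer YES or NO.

Candidates per position — 1:skia {determiner,adverb}; 2:sneet {determiner,verb}; 3:kitniask {adverb,verb}; 4:stoulzal {verb}; 5:faistee {determiner}; 6:sneet {determiner,verb}; 7:zriskaik {adverb,determiner}.
One satisfying assignment: adverb verb verb verb determiner verb determiner.
Checking: rule 1 holds; rule 2 holds; rule 3 holds; rule 4 holds.

YES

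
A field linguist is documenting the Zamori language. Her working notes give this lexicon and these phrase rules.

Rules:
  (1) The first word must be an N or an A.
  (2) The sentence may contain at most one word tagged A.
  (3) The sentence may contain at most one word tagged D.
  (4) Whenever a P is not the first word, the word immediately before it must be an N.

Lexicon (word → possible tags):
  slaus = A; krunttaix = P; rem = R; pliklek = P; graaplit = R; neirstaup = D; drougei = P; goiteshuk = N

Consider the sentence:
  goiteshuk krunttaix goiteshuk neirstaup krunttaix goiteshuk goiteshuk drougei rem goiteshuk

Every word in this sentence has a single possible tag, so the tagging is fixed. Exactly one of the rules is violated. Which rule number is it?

4

Fixed tagging: N P N D P N N P R N.
Applying the rules: R1 ok, R2 ok, R3 ok, R4 fails.
Only rule 4 fails.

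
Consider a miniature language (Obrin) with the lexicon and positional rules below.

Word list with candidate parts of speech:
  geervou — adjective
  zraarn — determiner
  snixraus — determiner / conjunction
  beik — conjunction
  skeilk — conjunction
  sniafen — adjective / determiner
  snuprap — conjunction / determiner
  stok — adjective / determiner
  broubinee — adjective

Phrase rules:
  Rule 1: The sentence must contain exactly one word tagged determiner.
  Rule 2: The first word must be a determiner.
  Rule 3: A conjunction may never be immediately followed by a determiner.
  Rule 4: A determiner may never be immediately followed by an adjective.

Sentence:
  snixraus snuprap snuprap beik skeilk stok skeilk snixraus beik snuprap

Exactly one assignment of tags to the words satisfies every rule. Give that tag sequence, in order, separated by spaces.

determiner conjunction conjunction conjunction conjunction adjective conjunction conjunction conjunction conjunction

Candidates per position — 1:snixraus {determiner,conjunction}; 2:snuprap {conjunction,determiner}; 3:snuprap {conjunction,determiner}; 4:beik {conjunction}; 5:skeilk {conjunction}; 6:stok {adjective,determiner}; 7:skeilk {conjunction}; 8:snixraus {determiner,conjunction}; 9:beik {conjunction}; 10:snuprap {conjunction,determiner}.
Word 1 cannot be conjunction — rule 2 would then fail for every completion. It is determiner.
Word 2 cannot be determiner — rule 1 would then fail for every completion. It is conjunction.
Word 3 cannot be determiner — rule 1 would then fail for every completion. It is conjunction.
Word 6 cannot be determiner — rule 1 would then fail for every completion. It is adjective.
Word 8 cannot be determiner — rule 1 would then fail for every completion. It is conjunction.
Word 10 cannot be determiner — rule 1 would then fail for every completion. It is conjunction.
That leaves exactly one tagging: determiner conjunction conjunction conjunction conjunction adjective conjunction conjunction conjunction conjunction.
Verifying each rule — rule 1 satisfied; rule 2 satisfied; rule 3 satisfied; rule 4 satisfied.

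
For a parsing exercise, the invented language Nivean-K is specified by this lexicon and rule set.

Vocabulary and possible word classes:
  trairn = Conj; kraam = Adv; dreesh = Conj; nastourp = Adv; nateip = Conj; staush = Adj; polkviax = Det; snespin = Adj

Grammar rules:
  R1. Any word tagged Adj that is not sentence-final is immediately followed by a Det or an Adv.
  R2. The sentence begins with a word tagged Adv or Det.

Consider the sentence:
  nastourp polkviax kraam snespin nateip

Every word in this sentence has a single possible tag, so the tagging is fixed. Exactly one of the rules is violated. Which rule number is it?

Fixed tagging: Adv Det Adv Adj Conj.
Applying the rules: R1 fail, R2 pass.
Only rule 1 fails.

1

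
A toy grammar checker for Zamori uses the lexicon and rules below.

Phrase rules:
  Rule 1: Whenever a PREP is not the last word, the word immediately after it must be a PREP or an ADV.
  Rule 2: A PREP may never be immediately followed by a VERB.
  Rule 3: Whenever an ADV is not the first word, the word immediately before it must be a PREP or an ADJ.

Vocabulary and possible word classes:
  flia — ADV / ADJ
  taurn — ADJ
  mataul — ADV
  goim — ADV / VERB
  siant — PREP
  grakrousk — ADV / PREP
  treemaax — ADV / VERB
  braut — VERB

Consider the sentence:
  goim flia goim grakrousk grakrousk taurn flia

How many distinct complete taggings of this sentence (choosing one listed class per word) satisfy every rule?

Candidates per position — 1:goim {ADV,VERB}; 2:flia {ADV,ADJ}; 3:goim {ADV,VERB}; 4:grakrousk {ADV,PREP}; 5:grakrousk {ADV,PREP}; 6:taurn {ADJ}; 7:flia {ADV,ADJ}.
There are 64 candidate sequences in total.
Checking each against the rules leaves 8 sequences.
Count = 8.

8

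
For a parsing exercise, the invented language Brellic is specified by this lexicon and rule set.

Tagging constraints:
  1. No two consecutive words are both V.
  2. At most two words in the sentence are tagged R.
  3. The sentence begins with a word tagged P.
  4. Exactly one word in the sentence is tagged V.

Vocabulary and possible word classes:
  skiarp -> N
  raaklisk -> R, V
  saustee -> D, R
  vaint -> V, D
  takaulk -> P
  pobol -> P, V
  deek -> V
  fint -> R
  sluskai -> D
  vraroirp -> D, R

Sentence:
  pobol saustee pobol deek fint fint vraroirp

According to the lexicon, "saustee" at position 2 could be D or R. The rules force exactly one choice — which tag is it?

Candidates per position — 1:pobol {P,V}; 2:saustee {D,R}; 3:pobol {P,V}; 4:deek {V}; 5:fint {R}; 6:fint {R}; 7:vraroirp {D,R}.
Position 1: V is ruled out by rule 3; that leaves P.
Position 2: R is ruled out by rule 2; that leaves D.
Position 3: V is ruled out by rule 1; that leaves P.
Position 7: R is ruled out by rule 2; that leaves D.
The only consistent sequence is: P D P V R R D.
Rule-by-rule: rule 1 holds; rule 2 holds; rule 3 holds; rule 4 holds.

D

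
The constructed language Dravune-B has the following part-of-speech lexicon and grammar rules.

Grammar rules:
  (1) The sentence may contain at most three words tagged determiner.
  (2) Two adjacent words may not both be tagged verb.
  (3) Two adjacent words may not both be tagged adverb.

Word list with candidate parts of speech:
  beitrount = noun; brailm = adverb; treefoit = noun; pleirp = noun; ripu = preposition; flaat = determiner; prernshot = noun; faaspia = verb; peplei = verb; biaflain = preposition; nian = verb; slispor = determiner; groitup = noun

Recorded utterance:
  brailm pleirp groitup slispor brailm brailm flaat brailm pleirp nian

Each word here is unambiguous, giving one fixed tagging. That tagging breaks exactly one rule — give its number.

Fixed tagging: adverb noun noun determiner adverb adverb determiner adverb noun verb.
Applying the rules: R1 pass, R2 pass, R3 fail.
Only rule 3 fails.

3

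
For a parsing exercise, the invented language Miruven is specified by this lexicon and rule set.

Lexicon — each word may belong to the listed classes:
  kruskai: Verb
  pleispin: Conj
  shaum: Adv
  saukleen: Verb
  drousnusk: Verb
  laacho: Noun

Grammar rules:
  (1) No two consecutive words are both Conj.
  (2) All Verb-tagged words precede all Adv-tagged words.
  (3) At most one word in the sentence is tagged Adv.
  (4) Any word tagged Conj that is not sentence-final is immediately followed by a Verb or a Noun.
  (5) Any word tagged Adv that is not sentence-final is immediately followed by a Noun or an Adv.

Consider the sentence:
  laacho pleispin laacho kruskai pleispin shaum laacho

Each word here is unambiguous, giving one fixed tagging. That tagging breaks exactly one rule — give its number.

4

Fixed tagging: Noun Conj Noun Verb Conj Adv Noun.
Applying the rules: R1 holds, R2 holds, R3 holds, R4 violated, R5 holds.
Only rule 4 fails.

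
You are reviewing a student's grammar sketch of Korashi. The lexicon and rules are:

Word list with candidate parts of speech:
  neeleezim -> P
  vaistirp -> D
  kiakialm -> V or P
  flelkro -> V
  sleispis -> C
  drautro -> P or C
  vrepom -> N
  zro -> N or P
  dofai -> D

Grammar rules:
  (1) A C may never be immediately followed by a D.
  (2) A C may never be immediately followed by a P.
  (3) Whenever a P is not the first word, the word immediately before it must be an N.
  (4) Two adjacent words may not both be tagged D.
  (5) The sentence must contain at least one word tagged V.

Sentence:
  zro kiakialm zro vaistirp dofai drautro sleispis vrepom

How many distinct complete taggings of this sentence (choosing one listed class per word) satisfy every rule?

Candidates per position — 1:zro {N,P}; 2:kiakialm {V,P}; 3:zro {N,P}; 4:vaistirp {D}; 5:dofai {D}; 6:drautro {P,C}; 7:sleispis {C}; 8:vrepom {N}.
There are 16 candidate sequences in total.
Rule 4 cannot be satisfied by any choice of tags from the lexicon.
So there is no consistent tagging.
Count = 0.

0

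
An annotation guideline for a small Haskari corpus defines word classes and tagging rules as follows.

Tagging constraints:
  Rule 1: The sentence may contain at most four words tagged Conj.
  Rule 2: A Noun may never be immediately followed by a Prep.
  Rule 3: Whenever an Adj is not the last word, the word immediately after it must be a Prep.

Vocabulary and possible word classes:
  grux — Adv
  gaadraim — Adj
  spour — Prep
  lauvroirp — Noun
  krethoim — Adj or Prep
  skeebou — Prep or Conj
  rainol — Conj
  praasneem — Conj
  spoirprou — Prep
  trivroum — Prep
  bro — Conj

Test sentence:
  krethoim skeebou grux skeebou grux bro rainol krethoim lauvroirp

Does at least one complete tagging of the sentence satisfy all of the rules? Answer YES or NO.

Candidates per position — 1:krethoim {Adj,Prep}; 2:skeebou {Prep,Conj}; 3:grux {Adv}; 4:skeebou {Prep,Conj}; 5:grux {Adv}; 6:bro {Conj}; 7:rainol {Conj}; 8:krethoim {Adj,Prep}; 9:lauvroirp {Noun}.
One satisfying assignment: Prep Conj Adv Prep Adv Conj Conj Prep Noun.
Verifying each rule — rule 1 ok; rule 2 ok; rule 3 ok.

YES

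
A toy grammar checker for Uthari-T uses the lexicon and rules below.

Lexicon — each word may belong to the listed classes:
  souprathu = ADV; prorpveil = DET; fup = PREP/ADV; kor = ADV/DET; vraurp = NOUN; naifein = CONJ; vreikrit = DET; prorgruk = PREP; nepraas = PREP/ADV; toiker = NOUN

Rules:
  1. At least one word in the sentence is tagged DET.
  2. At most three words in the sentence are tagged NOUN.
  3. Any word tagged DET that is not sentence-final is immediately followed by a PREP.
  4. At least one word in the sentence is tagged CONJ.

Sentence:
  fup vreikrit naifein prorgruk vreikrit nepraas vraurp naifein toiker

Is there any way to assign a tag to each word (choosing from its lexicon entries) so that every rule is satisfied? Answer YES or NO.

NO

Candidates per position — 1:fup {PREP,ADV}; 2:vreikrit {DET}; 3:naifein {CONJ}; 4:prorgruk {PREP}; 5:vreikrit {DET}; 6:nepraas {PREP,ADV}; 7:vraurp {NOUN}; 8:naifein {CONJ}; 9:toiker {NOUN}.
Rule 3 cannot be satisfied by any choice of tags from the lexicon.
So there is no consistent tagging.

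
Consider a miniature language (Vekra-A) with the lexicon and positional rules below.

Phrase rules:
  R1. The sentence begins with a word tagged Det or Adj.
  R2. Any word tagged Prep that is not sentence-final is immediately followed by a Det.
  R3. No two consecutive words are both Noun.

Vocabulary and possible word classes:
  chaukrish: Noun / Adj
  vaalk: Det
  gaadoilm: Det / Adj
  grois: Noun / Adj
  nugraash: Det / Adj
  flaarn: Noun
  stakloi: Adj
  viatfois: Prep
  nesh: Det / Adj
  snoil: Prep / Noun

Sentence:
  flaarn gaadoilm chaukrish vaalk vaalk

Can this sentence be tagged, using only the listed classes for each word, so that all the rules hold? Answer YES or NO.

Candidates per position — 1:flaarn {Noun}; 2:gaadoilm {Det,Adj}; 3:chaukrish {Noun,Adj}; 4:vaalk {Det}; 5:vaalk {Det}.
Rule 1 cannot be satisfied by any choice of tags from the lexicon.
So there is no consistent tagging.

NO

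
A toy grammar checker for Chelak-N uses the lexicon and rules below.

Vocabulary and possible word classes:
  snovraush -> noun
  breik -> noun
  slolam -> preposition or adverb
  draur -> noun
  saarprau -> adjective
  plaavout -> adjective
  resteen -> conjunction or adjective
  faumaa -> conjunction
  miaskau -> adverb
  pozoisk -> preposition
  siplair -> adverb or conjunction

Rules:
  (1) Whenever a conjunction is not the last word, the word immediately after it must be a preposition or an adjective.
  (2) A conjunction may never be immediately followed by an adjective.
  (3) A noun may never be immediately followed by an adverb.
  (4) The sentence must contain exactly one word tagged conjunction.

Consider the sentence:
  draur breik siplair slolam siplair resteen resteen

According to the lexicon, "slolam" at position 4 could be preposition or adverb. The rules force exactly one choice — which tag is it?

preposition

Candidates per position — 1:draur {noun}; 2:breik {noun}; 3:siplair {adverb,conjunction}; 4:slolam {preposition,adverb}; 5:siplair {adverb,conjunction}; 6:resteen {conjunction,adjective}; 7:resteen {conjunction,adjective}.
If word 3 were adverb, no tagging could satisfy rule 3; so word 3 is conjunction.
If word 4 were adverb, no tagging could satisfy rule 1; so word 4 is preposition.
If word 5 were conjunction, no tagging could satisfy rule 4; so word 5 is adverb.
If word 6 were conjunction, no tagging could satisfy rule 4; so word 6 is adjective.
If word 7 were conjunction, no tagging could satisfy rule 4; so word 7 is adjective.
The unique satisfying tagging is: noun noun conjunction preposition adverb adjective adjective.
Checking: rule 1 ok; rule 2 ok; rule 3 ok; rule 4 ok.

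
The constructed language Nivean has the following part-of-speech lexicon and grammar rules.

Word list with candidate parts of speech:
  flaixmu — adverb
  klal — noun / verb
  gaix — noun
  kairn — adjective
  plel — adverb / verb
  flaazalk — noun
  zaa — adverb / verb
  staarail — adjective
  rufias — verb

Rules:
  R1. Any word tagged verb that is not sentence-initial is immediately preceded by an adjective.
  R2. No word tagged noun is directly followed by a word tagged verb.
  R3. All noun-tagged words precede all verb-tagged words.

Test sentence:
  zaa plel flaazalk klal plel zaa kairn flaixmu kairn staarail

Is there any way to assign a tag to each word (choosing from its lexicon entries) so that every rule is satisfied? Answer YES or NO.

Candidates per position — 1:zaa {adverb,verb}; 2:plel {adverb,verb}; 3:flaazalk {noun}; 4:klal {noun,verb}; 5:plel {adverb,verb}; 6:zaa {adverb,verb}; 7:kairn {adjective}; 8:flaixmu {adverb}; 9:kairn {adjective}; 10:staarail {adjective}.
One satisfying assignment: adverb adverb noun noun adverb adverb adjective adverb adjective adjective.
Checking: rule 1 holds; rule 2 holds; rule 3 holds.

YES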